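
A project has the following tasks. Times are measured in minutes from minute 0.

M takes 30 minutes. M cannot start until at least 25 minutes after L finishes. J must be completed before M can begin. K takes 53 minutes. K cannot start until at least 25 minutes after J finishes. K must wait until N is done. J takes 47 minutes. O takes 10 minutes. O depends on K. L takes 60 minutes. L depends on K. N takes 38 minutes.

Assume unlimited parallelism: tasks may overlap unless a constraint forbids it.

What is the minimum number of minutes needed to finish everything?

Nothing blocks N, so it runs from minute 0 to minute 38.
J can start immediately at minute 0; it finishes at minute 47.
For K: J (finishes minute 47, plus 25-minute gap → minute 72); N (finishes minute 38). Taking the maximum gives a start of minute 72, and it finishes at 72 + 53 = minute 125.
O cannot begin until K (finishes minute 125). It runs from minute 125 to 125 + 10 = minute 135.
L waits on K (finishes minute 125), so it starts at minute 125 and finishes at 125 + 60 = minute 185.
For M: L (finishes minute 185, plus 25-minute gap → minute 210); J (finishes minute 47). Taking the maximum gives a start of minute 210, and it finishes at 210 + 30 = minute 240.
All tasks are finished once the last one completes. Finish times: J at 47, K at 125, L at 185, M at 240, N at 38, O at 135. The latest is minute 240.

240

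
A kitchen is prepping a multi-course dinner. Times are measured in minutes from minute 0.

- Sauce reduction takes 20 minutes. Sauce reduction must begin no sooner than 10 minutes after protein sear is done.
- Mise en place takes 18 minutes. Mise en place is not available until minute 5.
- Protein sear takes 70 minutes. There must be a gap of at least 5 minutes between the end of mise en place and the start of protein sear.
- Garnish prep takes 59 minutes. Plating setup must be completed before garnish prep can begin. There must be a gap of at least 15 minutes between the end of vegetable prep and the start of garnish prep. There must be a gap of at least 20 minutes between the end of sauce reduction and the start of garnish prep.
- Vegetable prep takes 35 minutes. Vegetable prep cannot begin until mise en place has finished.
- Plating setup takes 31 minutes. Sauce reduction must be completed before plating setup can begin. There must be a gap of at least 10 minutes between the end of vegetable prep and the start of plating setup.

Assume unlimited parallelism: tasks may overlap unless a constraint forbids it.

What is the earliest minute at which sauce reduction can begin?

Mise en place waits on its own release at minute 5, so it starts at minute 5 and finishes at 5 + 18 = minute 23.
Protein sear cannot begin until mise en place (finishes minute 23, plus 5-minute gap → minute 28). It runs from minute 28 to 28 + 70 = minute 98.
Sauce reduction waits on protein sear (finishes minute 98, plus 10-minute gap → minute 108), so the earliest it can start is minute 108.

108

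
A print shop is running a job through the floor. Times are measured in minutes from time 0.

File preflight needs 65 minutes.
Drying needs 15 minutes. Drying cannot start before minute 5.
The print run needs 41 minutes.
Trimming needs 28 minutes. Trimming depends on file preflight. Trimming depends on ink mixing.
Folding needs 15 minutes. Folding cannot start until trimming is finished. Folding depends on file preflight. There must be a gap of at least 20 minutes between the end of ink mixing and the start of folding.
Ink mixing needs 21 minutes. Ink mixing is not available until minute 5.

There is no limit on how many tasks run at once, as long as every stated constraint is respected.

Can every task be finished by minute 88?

No

Drying waits on its own release at minute 5, so it starts at minute 5 and finishes at 5 + 15 = minute 20.
The print run has no prerequisites, so it starts at minute 0 and finishes at minute 41.
Ink mixing waits on its own release at minute 5, so it starts at minute 5 and finishes at 5 + 21 = minute 26.
Nothing blocks file preflight, so it runs from minute 0 to minute 65.
Trimming needs all of file preflight (finishes minute 65); ink mixing (finishes minute 26). That puts its earliest start at minute 65; it finishes at 65 + 28 = minute 93.
For folding: trimming (finishes minute 93); file preflight (finishes minute 65); ink mixing (finishes minute 26, plus 20-minute gap → minute 46). Taking the maximum gives a start of minute 93, and it finishes at 93 + 15 = minute 108.
The earliest everything can be done is minute 108, which is after the deadline of 88, so it is not possible.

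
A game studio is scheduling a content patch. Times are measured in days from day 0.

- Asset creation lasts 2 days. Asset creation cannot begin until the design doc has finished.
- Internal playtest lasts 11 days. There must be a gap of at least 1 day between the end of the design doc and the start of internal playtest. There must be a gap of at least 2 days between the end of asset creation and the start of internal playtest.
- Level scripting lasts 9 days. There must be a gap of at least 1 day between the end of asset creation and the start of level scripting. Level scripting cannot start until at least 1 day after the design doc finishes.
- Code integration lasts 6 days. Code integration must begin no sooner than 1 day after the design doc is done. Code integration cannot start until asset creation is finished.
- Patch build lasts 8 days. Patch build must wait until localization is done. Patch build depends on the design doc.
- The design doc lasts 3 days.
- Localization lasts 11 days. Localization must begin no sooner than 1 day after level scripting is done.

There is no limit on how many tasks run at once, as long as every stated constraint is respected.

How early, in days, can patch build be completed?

35

Nothing blocks the design doc, so it runs from day 0 to day 3.
Asset creation waits on the design doc (finishes day 3), so it starts at day 3 and finishes at 3 + 2 = day 5.
Level scripting has to wait for asset creation (finishes day 5, plus 1-day gap → day 6); the design doc (finishes day 3, plus 1-day gap → day 4). The latest of these is day 6, so level scripting runs day 6 to 6 + 9 = day 15.
After level scripting (finishes day 15, plus 1-day gap → day 16), localization can start at day 16 and finishes at day 27.
Patch build has to wait for localization (finishes day 27); the design doc (finishes day 3). The latest of these is day 27, so patch build runs day 27 to 27 + 8 = day 35.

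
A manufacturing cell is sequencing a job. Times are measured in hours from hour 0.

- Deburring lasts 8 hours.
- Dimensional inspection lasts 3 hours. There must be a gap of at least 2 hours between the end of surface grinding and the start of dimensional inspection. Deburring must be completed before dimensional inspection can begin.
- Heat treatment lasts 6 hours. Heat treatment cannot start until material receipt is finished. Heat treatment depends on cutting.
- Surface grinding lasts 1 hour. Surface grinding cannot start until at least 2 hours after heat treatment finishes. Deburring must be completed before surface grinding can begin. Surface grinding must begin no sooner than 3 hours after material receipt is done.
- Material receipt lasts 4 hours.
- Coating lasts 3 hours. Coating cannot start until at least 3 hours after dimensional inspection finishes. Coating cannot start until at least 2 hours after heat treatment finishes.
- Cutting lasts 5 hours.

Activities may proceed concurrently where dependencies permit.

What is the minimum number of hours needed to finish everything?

25

Deburring has no prerequisites, so it starts at hour 0 and finishes at hour 8.
Cutting can start immediately at hour 0; it finishes at hour 5.
Nothing blocks material receipt, so it runs from hour 0 to hour 4.
Heat treatment needs all of material receipt (finishes hour 4); cutting (finishes hour 5). That puts its earliest start at hour 5; it finishes at 5 + 6 = hour 11.
For surface grinding: heat treatment (finishes hour 11, plus 2-hour gap → hour 13); deburring (finishes hour 8); material receipt (finishes hour 4, plus 3-hour gap → hour 7). Taking the maximum gives a start of hour 13, and it finishes at 13 + 1 = hour 14.
Dimensional inspection needs all of surface grinding (finishes hour 14, plus 2-hour gap → hour 16); deburring (finishes hour 8). That puts its earliest start at hour 16; it finishes at 16 + 3 = hour 19.
Coating needs all of dimensional inspection (finishes hour 19, plus 3-hour gap → hour 22); heat treatment (finishes hour 11, plus 2-hour gap → hour 13). That puts its earliest start at hour 22; it finishes at 22 + 3 = hour 25.
All tasks are finished once the last one completes. Finish times: Material receipt at 4, Cutting at 5, Deburring at 8, Heat treatment at 11, Surface grinding at 14, Dimensional inspection at 19, Coating at 25. The latest is hour 25.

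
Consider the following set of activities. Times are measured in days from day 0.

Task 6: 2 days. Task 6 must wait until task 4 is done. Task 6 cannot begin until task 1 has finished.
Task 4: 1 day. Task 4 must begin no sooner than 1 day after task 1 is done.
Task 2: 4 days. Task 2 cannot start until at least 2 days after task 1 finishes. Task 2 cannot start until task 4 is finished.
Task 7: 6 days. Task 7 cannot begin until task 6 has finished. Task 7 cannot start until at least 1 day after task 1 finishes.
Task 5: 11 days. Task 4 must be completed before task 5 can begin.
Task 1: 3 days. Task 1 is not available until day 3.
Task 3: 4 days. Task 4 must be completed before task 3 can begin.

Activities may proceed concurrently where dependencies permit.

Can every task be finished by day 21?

Task 1 cannot begin until its own release at day 3. It runs from day 3 to 3 + 3 = day 6.
Task 4 cannot begin until task 1 (finishes day 6, plus 1-day gap → day 7). It runs from day 7 to 7 + 1 = day 8.
Task 6 needs all of task 4 (finishes day 8); task 1 (finishes day 6). That puts its earliest start at day 8; it finishes at 8 + 2 = day 10.
Task 7 needs all of task 6 (finishes day 10); task 1 (finishes day 6, plus 1-day gap → day 7). That puts its earliest start at day 10; it finishes at 10 + 6 = day 16.
Task 5 cannot begin until task 4 (finishes day 8). It runs from day 8 to 8 + 11 = day 19.
Task 3 cannot begin until task 4 (finishes day 8). It runs from day 8 to 8 + 4 = day 12.
Task 2 cannot start until task 1 (finishes day 6, plus 2-day gap → day 8); task 4 (finishes day 8). The controlling bound is day 8, so task 2 finishes at 8 + 4 = day 12.
Every task is finished by day 19, which is no later than the deadline of 21, so the schedule is feasible.

Yes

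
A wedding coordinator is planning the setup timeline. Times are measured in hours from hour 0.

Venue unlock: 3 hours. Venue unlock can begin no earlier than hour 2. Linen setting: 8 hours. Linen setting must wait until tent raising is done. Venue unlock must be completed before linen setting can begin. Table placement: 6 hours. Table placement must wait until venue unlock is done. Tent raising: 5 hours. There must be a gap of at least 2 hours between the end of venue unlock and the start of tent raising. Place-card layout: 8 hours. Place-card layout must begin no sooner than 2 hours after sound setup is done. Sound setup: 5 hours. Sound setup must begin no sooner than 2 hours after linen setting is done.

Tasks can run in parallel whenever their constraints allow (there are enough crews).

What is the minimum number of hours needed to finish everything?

37

Venue unlock cannot begin until its own release at hour 2. It runs from hour 2 to 2 + 3 = hour 5.
Table placement cannot begin until venue unlock (finishes hour 5). It runs from hour 5 to 5 + 6 = hour 11.
Tent raising waits on venue unlock (finishes hour 5, plus 2-hour gap → hour 7), so it starts at hour 7 and finishes at 7 + 5 = hour 12.
Linen setting has to wait for tent raising (finishes hour 12); venue unlock (finishes hour 5). The latest of these is hour 12, so linen setting runs hour 12 to 12 + 8 = hour 20.
Sound setup waits on linen setting (finishes hour 20, plus 2-hour gap → hour 22), so it starts at hour 22 and finishes at 22 + 5 = hour 27.
Place-card layout cannot begin until sound setup (finishes hour 27, plus 2-hour gap → hour 29). It runs from hour 29 to 29 + 8 = hour 37.
All tasks are finished once the last one completes. Finish times: Venue unlock at 5, Tent raising at 12, Table placement at 11, Linen setting at 20, Sound setup at 27, Place-card layout at 37. The latest is hour 37.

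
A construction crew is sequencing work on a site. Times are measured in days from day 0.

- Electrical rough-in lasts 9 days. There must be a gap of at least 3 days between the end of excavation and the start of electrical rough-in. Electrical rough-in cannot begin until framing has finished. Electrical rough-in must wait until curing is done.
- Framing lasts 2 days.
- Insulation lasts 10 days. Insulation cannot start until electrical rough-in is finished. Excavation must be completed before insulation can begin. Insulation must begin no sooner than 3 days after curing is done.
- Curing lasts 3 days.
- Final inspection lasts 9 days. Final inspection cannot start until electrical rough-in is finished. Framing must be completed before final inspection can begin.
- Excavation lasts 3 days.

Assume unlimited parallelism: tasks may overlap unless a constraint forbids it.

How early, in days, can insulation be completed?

25

Nothing blocks framing, so it runs from day 0 to day 2.
Nothing blocks curing, so it runs from day 0 to day 3.
Nothing blocks excavation, so it runs from day 0 to day 3.
Electrical rough-in has to wait for excavation (finishes day 3, plus 3-day gap → day 6); framing (finishes day 2); curing (finishes day 3). The latest of these is day 6, so electrical rough-in runs day 6 to 6 + 9 = day 15.
Insulation needs all of electrical rough-in (finishes day 15); excavation (finishes day 3); curing (finishes day 3, plus 3-day gap → day 6). That puts its earliest start at day 15; it finishes at 15 + 10 = day 25.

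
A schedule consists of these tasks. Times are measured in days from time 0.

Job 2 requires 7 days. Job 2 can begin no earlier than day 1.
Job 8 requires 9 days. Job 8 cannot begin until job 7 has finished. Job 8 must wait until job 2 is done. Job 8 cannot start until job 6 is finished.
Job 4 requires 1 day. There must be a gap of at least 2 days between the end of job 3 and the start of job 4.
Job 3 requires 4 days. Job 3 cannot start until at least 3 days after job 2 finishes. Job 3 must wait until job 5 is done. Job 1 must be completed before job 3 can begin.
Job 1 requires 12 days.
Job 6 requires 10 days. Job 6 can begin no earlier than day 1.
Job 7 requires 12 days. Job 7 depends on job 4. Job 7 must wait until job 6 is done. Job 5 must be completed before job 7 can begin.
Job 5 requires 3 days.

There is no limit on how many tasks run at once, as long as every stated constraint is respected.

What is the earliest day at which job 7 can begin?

Job 6 waits on its own release at day 1, so it starts at day 1 and finishes at 1 + 10 = day 11.
Job 5 can start immediately at day 0; it finishes at day 3.
Job 2 cannot begin until its own release at day 1. It runs from day 1 to 1 + 7 = day 8.
Nothing blocks job 1, so it runs from day 0 to day 12.
Job 3 needs all of job 2 (finishes day 8, plus 3-day gap → day 11); job 5 (finishes day 3); job 1 (finishes day 12). That puts its earliest start at day 12; it finishes at 12 + 4 = day 16.
Job 4 cannot begin until job 3 (finishes day 16, plus 2-day gap → day 18). It runs from day 18 to 18 + 1 = day 19.
Job 7 waits on job 4 (finishes day 19); job 6 (finishes day 11); job 5 (finishes day 3). The latest of these is day 19, which is the earliest job 7 can start.

19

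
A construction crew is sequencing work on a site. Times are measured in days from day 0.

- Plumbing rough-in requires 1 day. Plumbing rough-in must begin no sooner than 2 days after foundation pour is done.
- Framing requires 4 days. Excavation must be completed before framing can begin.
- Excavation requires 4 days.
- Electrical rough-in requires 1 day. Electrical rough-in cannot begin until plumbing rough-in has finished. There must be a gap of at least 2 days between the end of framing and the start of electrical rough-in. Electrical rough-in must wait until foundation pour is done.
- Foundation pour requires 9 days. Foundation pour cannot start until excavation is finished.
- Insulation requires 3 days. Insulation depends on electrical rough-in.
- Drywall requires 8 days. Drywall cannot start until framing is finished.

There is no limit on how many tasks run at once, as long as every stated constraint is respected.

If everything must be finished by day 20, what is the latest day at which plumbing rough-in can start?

Insulation has no dependents, so it just needs to finish by day 20. Starting by 20 − 3 = day 17 achieves that.
Electrical rough-in has to be done before insulation (must start by day 17). That means finishing by day 17, i.e. starting by 17 − 1 = day 16.
Plumbing rough-in feeds into electrical rough-in (must start by day 16); so plumbing rough-in must finish by day 16 and therefore start by day 15.

15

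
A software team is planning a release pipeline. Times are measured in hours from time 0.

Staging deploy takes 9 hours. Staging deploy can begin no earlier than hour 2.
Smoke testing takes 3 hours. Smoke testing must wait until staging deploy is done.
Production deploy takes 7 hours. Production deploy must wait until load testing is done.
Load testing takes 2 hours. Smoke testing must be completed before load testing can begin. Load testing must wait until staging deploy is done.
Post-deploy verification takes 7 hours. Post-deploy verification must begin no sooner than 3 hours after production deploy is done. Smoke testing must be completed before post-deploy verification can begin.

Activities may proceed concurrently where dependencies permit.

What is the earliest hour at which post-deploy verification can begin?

Staging deploy cannot begin until its own release at hour 2. It runs from hour 2 to 2 + 9 = hour 11.
After staging deploy (finishes hour 11), smoke testing can start at hour 11 and finishes at hour 14.
Load testing has to wait for smoke testing (finishes hour 14); staging deploy (finishes hour 11). The latest of these is hour 14, so load testing runs hour 14 to 14 + 2 = hour 16.
Production deploy cannot begin until load testing (finishes hour 16). It runs from hour 16 to 16 + 7 = hour 23.
Post-deploy verification waits on production deploy (finishes hour 23, plus 3-hour gap → hour 26); smoke testing (finishes hour 14). The latest of these is hour 26, which is the earliest post-deploy verification can start.

26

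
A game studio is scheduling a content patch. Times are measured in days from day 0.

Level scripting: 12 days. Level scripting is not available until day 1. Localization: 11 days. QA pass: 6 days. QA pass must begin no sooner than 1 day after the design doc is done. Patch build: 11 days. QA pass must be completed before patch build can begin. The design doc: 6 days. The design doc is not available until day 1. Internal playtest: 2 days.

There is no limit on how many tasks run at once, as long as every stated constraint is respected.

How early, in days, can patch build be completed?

25

The design doc cannot begin until its own release at day 1. It runs from day 1 to 1 + 6 = day 7.
After the design doc (finishes day 7, plus 1-day gap → day 8), QA pass can start at day 8 and finishes at day 14.
Patch build waits on QA pass (finishes day 14), so it starts at day 14 and finishes at 14 + 11 = day 25.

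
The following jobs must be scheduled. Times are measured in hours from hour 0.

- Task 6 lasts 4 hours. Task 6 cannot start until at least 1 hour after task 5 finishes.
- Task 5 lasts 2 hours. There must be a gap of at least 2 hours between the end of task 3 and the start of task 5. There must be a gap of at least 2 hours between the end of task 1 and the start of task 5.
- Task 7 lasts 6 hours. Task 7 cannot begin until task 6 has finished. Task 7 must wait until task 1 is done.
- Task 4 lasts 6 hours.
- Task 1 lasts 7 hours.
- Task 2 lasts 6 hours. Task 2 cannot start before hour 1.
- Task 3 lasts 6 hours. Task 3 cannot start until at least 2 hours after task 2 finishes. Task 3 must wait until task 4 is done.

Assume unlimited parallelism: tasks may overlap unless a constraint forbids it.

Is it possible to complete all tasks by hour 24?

Task 4 can start immediately at hour 0; it finishes at hour 6.
Task 2 waits on its own release at hour 1, so it starts at hour 1 and finishes at 1 + 6 = hour 7.
Task 3 has to wait for task 2 (finishes hour 7, plus 2-hour gap → hour 9); task 4 (finishes hour 6). The latest of these is hour 9, so task 3 runs hour 9 to 9 + 6 = hour 15.
Task 1 can start immediately at hour 0; it finishes at hour 7.
Task 5 has to wait for task 3 (finishes hour 15, plus 2-hour gap → hour 17); task 1 (finishes hour 7, plus 2-hour gap → hour 9). The latest of these is hour 17, so task 5 runs hour 17 to 17 + 2 = hour 19.
Task 6 waits on task 5 (finishes hour 19, plus 1-hour gap → hour 20), so it starts at hour 20 and finishes at 20 + 4 = hour 24.
For task 7: task 6 (finishes hour 24); task 1 (finishes hour 7). Taking the maximum gives a start of hour 24, and it finishes at 24 + 6 = hour 30.
The earliest everything can be done is hour 30, which is after the deadline of 24, so it is not possible.

No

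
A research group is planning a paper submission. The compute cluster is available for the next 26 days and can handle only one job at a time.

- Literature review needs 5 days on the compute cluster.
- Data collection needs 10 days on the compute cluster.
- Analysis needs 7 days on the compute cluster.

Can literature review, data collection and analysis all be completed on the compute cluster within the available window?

Running back to back, the jobs need 5 + 10 + 7 = 22 days on the compute cluster.
Since 22 ≤ 26, they fit within the window.

Yes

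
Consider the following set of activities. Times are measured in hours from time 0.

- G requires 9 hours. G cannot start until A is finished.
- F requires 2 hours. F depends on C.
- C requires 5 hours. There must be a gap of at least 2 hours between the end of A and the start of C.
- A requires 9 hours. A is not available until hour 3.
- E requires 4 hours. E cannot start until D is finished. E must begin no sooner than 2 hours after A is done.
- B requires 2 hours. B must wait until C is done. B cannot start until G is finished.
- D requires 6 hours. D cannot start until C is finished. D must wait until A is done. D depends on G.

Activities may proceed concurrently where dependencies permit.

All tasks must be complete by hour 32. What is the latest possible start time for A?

4

B must finish by hour 32; it takes 2 hours, so it must start by 32 − 2 = hour 30.
Nothing follows E; the deadline of hour 32 is its only limit. It must start by 32 − 4 = hour 28.
Since E (must start by hour 28) depends on it, D must finish by hour 28. Backing off its 6-hour duration gives a latest start of hour 22.
To finish by hour 32, F (duration 2) must start no later than hour 30.
C feeds B (must start by hour 30); D (must start by hour 22); F (must start by hour 30). Taking the minimum, C must finish by hour 22 and start by 22 − 5 = hour 17.
For G: B (must start by hour 30); D (must start by hour 22). The most restrictive is hour 22; with a 9-hour duration, G must start by hour 13.
A has several dependents: C (must start by hour 17, minus 2-hour gap → hour 15); D (must start by hour 22); E (must start by hour 28, minus 2-hour gap → hour 26); G (must start by hour 13). The earliest of those limits is hour 13, so A must start by 13 − 9 = hour 4.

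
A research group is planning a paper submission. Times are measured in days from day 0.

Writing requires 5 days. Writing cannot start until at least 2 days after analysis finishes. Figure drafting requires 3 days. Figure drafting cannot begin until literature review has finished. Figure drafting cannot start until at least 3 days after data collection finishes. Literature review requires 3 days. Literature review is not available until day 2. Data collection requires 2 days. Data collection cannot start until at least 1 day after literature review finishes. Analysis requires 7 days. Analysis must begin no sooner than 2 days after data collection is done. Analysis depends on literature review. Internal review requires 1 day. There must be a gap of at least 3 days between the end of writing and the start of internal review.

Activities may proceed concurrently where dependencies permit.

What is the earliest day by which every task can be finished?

Literature review waits on its own release at day 2, so it starts at day 2 and finishes at 2 + 3 = day 5.
Data collection cannot begin until literature review (finishes day 5, plus 1-day gap → day 6). It runs from day 6 to 6 + 2 = day 8.
Figure drafting has to wait for literature review (finishes day 5); data collection (finishes day 8, plus 3-day gap → day 11). The latest of these is day 11, so figure drafting runs day 11 to 11 + 3 = day 14.
Analysis needs all of data collection (finishes day 8, plus 2-day gap → day 10); literature review (finishes day 5). That puts its earliest start at day 10; it finishes at 10 + 7 = day 17.
Writing waits on analysis (finishes day 17, plus 2-day gap → day 19), so it starts at day 19 and finishes at 19 + 5 = day 24.
Internal review cannot begin until writing (finishes day 24, plus 3-day gap → day 27). It runs from day 27 to 27 + 1 = day 28.
All tasks are finished once the last one completes. Finish times: Literature review at 5, Data collection at 8, Analysis at 17, Figure drafting at 14, Writing at 24, Internal review at 28. The latest is day 28.

28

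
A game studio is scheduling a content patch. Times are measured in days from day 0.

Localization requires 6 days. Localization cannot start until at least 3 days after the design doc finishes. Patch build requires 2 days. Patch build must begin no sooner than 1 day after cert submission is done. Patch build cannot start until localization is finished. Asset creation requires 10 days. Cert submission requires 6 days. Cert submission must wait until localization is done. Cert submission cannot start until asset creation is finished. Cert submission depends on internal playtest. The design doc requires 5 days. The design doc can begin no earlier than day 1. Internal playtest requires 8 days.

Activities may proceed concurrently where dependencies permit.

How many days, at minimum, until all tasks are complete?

24

Internal playtest has no prerequisites, so it starts at day 0 and finishes at day 8.
Asset creation has no prerequisites, so it starts at day 0 and finishes at day 10.
The design doc cannot begin until its own release at day 1. It runs from day 1 to 1 + 5 = day 6.
Localization cannot begin until the design doc (finishes day 6, plus 3-day gap → day 9). It runs from day 9 to 9 + 6 = day 15.
Cert submission needs all of localization (finishes day 15); asset creation (finishes day 10); internal playtest (finishes day 8). That puts its earliest start at day 15; it finishes at 15 + 6 = day 21.
For patch build: cert submission (finishes day 21, plus 1-day gap → day 22); localization (finishes day 15). Taking the maximum gives a start of day 22, and it finishes at 22 + 2 = day 24.
All tasks are finished once the last one completes. Finish times: The design doc at 6, Asset creation at 10, Internal playtest at 8, Localization at 15, Cert submission at 21, Patch build at 24. The latest is day 24.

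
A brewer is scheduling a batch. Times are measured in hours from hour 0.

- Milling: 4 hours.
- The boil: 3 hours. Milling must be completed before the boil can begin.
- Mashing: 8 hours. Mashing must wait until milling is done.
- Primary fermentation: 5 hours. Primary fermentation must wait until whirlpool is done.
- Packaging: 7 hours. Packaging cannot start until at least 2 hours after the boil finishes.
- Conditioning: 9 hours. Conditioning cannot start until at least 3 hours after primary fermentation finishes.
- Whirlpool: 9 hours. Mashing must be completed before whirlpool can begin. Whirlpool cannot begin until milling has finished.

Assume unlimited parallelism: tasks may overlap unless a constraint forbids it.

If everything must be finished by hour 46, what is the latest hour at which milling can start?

8

Conditioning has no dependents, so it just needs to finish by hour 46. Starting by 46 − 9 = hour 37 achieves that.
Primary fermentation has to be done before conditioning (must start by hour 37, minus 3-hour gap → hour 34). That means finishing by hour 34, i.e. starting by 34 − 5 = hour 29.
Since primary fermentation (must start by hour 29) depends on it, whirlpool must finish by hour 29. Backing off its 9-hour duration gives a latest start of hour 20.
Mashing has to be done before whirlpool (must start by hour 20). That means finishing by hour 20, i.e. starting by 20 − 8 = hour 12.
Nothing follows packaging; the deadline of hour 46 is its only limit. It must start by 46 − 7 = hour 39.
The boil has to be done before packaging (must start by hour 39, minus 2-hour gap → hour 37). That means finishing by hour 37, i.e. starting by 37 − 3 = hour 34.
Milling feeds mashing (must start by hour 12); the boil (must start by hour 34); whirlpool (must start by hour 20). Taking the minimum, milling must finish by hour 12 and start by 12 − 4 = hour 8.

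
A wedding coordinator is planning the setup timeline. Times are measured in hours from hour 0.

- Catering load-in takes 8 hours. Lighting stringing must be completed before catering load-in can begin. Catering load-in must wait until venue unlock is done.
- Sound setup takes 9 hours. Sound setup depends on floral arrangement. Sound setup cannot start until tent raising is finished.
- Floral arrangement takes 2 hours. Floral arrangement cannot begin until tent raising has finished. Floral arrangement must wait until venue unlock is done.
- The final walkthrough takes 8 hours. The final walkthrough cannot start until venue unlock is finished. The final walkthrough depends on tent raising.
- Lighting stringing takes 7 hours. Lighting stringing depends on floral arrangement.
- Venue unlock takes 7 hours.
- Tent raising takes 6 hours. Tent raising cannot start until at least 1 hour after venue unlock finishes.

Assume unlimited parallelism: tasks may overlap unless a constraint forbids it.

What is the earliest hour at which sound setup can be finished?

25

Nothing blocks venue unlock, so it runs from hour 0 to hour 7.
After venue unlock (finishes hour 7, plus 1-hour gap → hour 8), tent raising can start at hour 8 and finishes at hour 14.
Floral arrangement has to wait for tent raising (finishes hour 14); venue unlock (finishes hour 7). The latest of these is hour 14, so floral arrangement runs hour 14 to 14 + 2 = hour 16.
Sound setup has to wait for floral arrangement (finishes hour 16); tent raising (finishes hour 14). The latest of these is hour 16, so sound setup runs hour 16 to 16 + 9 = hour 25.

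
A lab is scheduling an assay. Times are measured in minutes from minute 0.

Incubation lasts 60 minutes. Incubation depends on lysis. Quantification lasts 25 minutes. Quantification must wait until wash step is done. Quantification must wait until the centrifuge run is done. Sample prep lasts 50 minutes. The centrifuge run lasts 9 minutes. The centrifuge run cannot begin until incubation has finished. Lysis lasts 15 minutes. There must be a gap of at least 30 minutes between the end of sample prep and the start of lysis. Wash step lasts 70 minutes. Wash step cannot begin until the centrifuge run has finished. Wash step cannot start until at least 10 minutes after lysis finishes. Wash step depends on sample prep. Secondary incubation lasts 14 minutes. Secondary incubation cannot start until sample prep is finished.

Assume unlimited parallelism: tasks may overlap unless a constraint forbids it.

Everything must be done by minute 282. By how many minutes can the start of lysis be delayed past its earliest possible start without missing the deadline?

23

Sample prep has no prerequisites, so it starts at minute 0 and finishes at minute 50.
Lysis waits on sample prep (finishes minute 50, plus 30-minute gap → minute 80), so it starts at minute 80 and finishes at 80 + 15 = minute 95.

Working backward from the deadline:
Nothing follows quantification; the deadline of minute 282 is its only limit. It must start by 282 − 25 = minute 257.
Since quantification (must start by minute 257) depends on it, wash step must finish by minute 257. Backing off its 70-minute duration gives a latest start of minute 187.
For the centrifuge run: wash step (must start by minute 187); quantification (must start by minute 257). The most restrictive is minute 187; with a 9-minute duration, the centrifuge run must start by minute 178.
Incubation feeds into the centrifuge run (must start by minute 178); so incubation must finish by minute 178 and therefore start by minute 118.
Lysis feeds incubation (must start by minute 118); wash step (must start by minute 187, minus 10-minute gap → minute 177). Taking the minimum, lysis must finish by minute 118 and start by 118 − 15 = minute 103.
So lysis can start as early as minute 80 and as late as minute 103, giving 103 − 80 = 23 minutes of slack.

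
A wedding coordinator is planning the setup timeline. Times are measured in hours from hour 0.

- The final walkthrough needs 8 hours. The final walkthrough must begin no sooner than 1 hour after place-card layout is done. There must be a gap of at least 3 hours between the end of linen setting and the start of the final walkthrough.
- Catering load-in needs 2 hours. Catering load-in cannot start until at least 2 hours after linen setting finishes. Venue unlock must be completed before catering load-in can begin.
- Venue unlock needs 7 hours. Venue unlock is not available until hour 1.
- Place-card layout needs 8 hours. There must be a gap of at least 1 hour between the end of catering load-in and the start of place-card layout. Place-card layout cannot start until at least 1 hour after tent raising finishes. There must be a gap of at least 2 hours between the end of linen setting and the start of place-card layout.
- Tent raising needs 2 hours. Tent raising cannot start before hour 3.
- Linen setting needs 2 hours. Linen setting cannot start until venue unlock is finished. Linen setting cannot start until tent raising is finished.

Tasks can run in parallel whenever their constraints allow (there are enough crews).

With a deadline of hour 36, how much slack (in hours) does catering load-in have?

4

Tent raising waits on its own release at hour 3, so it starts at hour 3 and finishes at 3 + 2 = hour 5.
After its own release at hour 1, venue unlock can start at hour 1 and finishes at hour 8.
Linen setting needs all of venue unlock (finishes hour 8); tent raising (finishes hour 5). That puts its earliest start at hour 8; it finishes at 8 + 2 = hour 10.
For catering load-in: linen setting (finishes hour 10, plus 2-hour gap → hour 12); venue unlock (finishes hour 8). Taking the maximum gives a start of hour 12, and it finishes at 12 + 2 = hour 14.

Working backward from the deadline:
The final walkthrough must finish by hour 36; it takes 8 hours, so it must start by 36 − 8 = hour 28.
Place-card layout feeds into the final walkthrough (must start by hour 28, minus 1-hour gap → hour 27); so place-card layout must finish by hour 27 and therefore start by hour 19.
Since place-card layout (must start by hour 19, minus 1-hour gap → hour 18) depends on it, catering load-in must finish by hour 18. Backing off its 2-hour duration gives a latest start of hour 16.
So catering load-in can start as early as hour 12 and as late as hour 16, giving 16 − 12 = 4 hours of slack.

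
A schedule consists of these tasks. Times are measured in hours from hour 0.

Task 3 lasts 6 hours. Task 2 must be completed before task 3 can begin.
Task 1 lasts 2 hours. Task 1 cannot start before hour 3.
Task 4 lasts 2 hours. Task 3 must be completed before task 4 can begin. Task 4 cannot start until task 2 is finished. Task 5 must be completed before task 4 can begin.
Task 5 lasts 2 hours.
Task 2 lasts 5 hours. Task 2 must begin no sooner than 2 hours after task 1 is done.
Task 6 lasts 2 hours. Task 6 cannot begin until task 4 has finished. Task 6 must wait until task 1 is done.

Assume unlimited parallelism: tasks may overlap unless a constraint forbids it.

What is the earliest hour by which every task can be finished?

22

Task 5 has no prerequisites, so it starts at hour 0 and finishes at hour 2.
Task 1 cannot begin until its own release at hour 3. It runs from hour 3 to 3 + 2 = hour 5.
Task 2 waits on task 1 (finishes hour 5, plus 2-hour gap → hour 7), so it starts at hour 7 and finishes at 7 + 5 = hour 12.
Task 3 waits on task 2 (finishes hour 12), so it starts at hour 12 and finishes at 12 + 6 = hour 18.
For task 4: task 3 (finishes hour 18); task 2 (finishes hour 12); task 5 (finishes hour 2). Taking the maximum gives a start of hour 18, and it finishes at 18 + 2 = hour 20.
For task 6: task 4 (finishes hour 20); task 1 (finishes hour 5). Taking the maximum gives a start of hour 20, and it finishes at 20 + 2 = hour 22.
All tasks are finished once the last one completes. Finish times: Task 1 at 5, Task 2 at 12, Task 3 at 18, Task 4 at 20, Task 5 at 2, Task 6 at 22. The latest is hour 22.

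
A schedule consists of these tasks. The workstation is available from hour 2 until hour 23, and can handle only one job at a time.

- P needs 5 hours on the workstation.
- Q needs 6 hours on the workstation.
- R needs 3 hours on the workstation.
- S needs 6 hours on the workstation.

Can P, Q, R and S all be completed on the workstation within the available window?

The workstation window is 23 − 2 = 21 hours.
Running back to back, the jobs need 5 + 6 + 3 + 6 = 20 hours on the workstation.
Since 20 ≤ 21, they fit within the window.

Yes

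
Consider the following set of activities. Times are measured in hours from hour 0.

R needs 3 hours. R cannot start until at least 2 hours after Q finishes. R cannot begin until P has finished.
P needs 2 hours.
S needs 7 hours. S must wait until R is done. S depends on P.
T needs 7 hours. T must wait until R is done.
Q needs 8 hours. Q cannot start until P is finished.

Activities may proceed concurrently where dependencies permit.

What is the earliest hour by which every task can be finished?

P has no prerequisites, so it starts at hour 0 and finishes at hour 2.
Q waits on P (finishes hour 2), so it starts at hour 2 and finishes at 2 + 8 = hour 10.
R needs all of Q (finishes hour 10, plus 2-hour gap → hour 12); P (finishes hour 2). That puts its earliest start at hour 12; it finishes at 12 + 3 = hour 15.
T waits on R (finishes hour 15), so it starts at hour 15 and finishes at 15 + 7 = hour 22.
S needs all of R (finishes hour 15); P (finishes hour 2). That puts its earliest start at hour 15; it finishes at 15 + 7 = hour 22.
All tasks are finished once the last one completes. Finish times: P at 2, Q at 10, R at 15, S at 22, T at 22. The latest is hour 22.

22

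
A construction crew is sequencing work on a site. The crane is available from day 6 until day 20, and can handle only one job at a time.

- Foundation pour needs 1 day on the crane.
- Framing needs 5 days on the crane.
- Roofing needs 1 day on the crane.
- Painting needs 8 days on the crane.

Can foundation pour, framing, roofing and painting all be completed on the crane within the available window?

The crane window is 20 − 6 = 14 days.
Running back to back, the jobs need 1 + 5 + 1 + 8 = 15 days on the crane.
Since 15 > 14, they cannot all fit.

No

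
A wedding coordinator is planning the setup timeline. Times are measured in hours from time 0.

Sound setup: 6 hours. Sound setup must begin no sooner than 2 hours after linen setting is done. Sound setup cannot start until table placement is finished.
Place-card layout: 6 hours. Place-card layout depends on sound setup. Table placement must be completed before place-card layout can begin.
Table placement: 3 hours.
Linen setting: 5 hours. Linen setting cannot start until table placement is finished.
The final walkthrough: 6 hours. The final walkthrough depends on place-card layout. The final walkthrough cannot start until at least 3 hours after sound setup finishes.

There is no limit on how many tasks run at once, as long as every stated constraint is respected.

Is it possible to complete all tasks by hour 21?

Table placement has no prerequisites, so it starts at hour 0 and finishes at hour 3.
After table placement (finishes hour 3), linen setting can start at hour 3 and finishes at hour 8.
Sound setup has to wait for linen setting (finishes hour 8, plus 2-hour gap → hour 10); table placement (finishes hour 3). The latest of these is hour 10, so sound setup runs hour 10 to 10 + 6 = hour 16.
Place-card layout cannot start until sound setup (finishes hour 16); table placement (finishes hour 3). The controlling bound is hour 16, so place-card layout finishes at 16 + 6 = hour 22.
The final walkthrough cannot start until place-card layout (finishes hour 22); sound setup (finishes hour 16, plus 3-hour gap → hour 19). The controlling bound is hour 22, so the final walkthrough finishes at 22 + 6 = hour 28.
The earliest everything can be done is hour 28, which is after the deadline of 21, so it is not possible.

No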